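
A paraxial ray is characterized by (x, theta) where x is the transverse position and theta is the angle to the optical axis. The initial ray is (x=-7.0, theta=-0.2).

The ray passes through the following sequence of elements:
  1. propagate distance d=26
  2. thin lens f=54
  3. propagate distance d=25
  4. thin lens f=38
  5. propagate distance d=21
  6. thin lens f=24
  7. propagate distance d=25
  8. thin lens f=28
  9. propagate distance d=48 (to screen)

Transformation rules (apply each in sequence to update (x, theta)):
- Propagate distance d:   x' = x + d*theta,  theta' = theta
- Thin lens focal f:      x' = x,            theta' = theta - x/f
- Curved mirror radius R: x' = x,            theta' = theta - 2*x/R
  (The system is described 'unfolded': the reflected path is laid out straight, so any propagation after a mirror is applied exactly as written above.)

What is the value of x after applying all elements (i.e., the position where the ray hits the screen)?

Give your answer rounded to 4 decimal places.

Initial: x=-7.0000 theta=-0.2000
After 1 (propagate distance d=26): x=-12.2000 theta=-0.2000
After 2 (thin lens f=54): x=-12.2000 theta=7/270 (≈0.0259)
After 3 (propagate distance d=25): x=-3119/270 (≈-11.5519) theta=7/270 (≈0.0259)
After 4 (thin lens f=38): x=-3119/270 (≈-11.5519) theta=677/2052 (≈0.3299)
After 5 (propagate distance d=21): x=-47437/10260 (≈-4.6235) theta=677/2052 (≈0.3299)
After 6 (thin lens f=24): x=-47437/10260 (≈-4.6235) theta=128677/246240 (≈0.5226)
After 7 (propagate distance d=25): x=2078437/246240 (≈8.4407) theta=128677/246240 (≈0.5226)
After 8 (thin lens f=28): x=2078437/246240 (≈8.4407) theta=169391/766080 (≈0.2211)
After 9 (propagate distance d=48 (to screen)): x=32843287/1723680 (≈19.0542) theta=169391/766080 (≈0.2211)
Rounded to 4 decimal places: x = 19.0542

Answer: 19.0542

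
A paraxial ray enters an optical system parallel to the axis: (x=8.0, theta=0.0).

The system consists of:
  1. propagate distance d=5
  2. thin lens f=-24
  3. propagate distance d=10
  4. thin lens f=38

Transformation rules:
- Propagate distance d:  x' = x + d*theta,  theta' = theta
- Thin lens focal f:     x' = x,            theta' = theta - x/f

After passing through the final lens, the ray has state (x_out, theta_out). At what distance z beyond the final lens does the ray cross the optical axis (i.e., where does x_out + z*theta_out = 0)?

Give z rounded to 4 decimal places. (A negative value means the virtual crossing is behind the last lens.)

Answer: -323.0000

Derivation:
Initial: x=8.0000 theta=0.0000
After 1 (propagate distance d=5): x=8.0000 theta=0.0000
After 2 (thin lens f=-24): x=8.0000 theta=1/3 (≈0.3333)
After 3 (propagate distance d=10): x=34/3 (≈11.3333) theta=1/3 (≈0.3333)
After 4 (thin lens f=38): x=34/3 (≈11.3333) theta=2/57 (≈0.0351)
z_focus = -x_out/theta_out = -(34/3)/(2/57) = -323.0000
Rounded to 4 decimal places: z = -323.0000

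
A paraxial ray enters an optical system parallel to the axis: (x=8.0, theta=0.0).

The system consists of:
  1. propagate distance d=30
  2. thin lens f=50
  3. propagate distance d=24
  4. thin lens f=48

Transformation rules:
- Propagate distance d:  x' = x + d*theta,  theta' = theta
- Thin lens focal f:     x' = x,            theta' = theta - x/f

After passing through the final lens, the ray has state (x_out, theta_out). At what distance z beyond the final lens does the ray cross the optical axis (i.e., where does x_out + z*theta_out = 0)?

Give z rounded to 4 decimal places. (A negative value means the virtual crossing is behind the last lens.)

Answer: 16.8649

Derivation:
Initial: x=8.0000 theta=0.0000
After 1 (propagate distance d=30): x=8.0000 theta=0.0000
After 2 (thin lens f=50): x=8.0000 theta=-0.1600
After 3 (propagate distance d=24): x=4.1600 theta=-0.1600
After 4 (thin lens f=48): x=4.1600 theta=-37/150 (≈-0.2467)
z_focus = -x_out/theta_out = -(4.1600)/(-37/150) = 624/37 ≈ 16.8649
Rounded to 4 decimal places: z = 16.8649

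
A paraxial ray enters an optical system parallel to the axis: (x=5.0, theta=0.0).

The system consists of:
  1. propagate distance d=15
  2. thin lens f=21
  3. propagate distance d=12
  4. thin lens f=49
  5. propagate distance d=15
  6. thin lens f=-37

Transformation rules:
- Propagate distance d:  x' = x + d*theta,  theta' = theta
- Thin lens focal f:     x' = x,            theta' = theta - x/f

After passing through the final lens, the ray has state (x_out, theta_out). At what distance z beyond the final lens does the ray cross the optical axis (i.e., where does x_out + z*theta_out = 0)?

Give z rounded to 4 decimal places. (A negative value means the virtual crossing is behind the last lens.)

Initial: x=5.0000 theta=0.0000
After 1 (propagate distance d=15): x=5.0000 theta=0.0000
After 2 (thin lens f=21): x=5.0000 theta=-5/21 (≈-0.2381)
After 3 (propagate distance d=12): x=15/7 (≈2.1429) theta=-5/21 (≈-0.2381)
After 4 (thin lens f=49): x=15/7 (≈2.1429) theta=-290/1029 (≈-0.2818)
After 5 (propagate distance d=15): x=-715/343 (≈-2.0845) theta=-290/1029 (≈-0.2818)
After 6 (thin lens f=-37): x=-715/343 (≈-2.0845) theta=-12875/38073 (≈-0.3382)
z_focus = -x_out/theta_out = -(-715/343)/(-12875/38073) = -15873/2575 ≈ -6.1643
Rounded to 4 decimal places: z = -6.1643

Answer: -6.1643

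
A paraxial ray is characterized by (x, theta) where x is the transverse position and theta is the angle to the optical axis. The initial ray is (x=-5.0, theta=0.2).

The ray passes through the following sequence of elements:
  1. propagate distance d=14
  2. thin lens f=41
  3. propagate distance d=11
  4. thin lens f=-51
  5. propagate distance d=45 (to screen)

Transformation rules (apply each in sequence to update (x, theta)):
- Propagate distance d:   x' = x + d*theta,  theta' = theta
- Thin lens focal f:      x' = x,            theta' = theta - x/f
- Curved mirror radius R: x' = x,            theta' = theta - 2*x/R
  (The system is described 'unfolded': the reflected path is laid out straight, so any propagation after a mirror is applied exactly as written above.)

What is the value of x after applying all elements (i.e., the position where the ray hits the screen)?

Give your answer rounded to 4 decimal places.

Answer: 12.5257

Derivation:
Initial: x=-5.0000 theta=0.2000
After 1 (propagate distance d=14): x=-2.2000 theta=0.2000
After 2 (thin lens f=41): x=-2.2000 theta=52/205 (≈0.2537)
After 3 (propagate distance d=11): x=121/205 (≈0.5902) theta=52/205 (≈0.2537)
After 4 (thin lens f=-51): x=121/205 (≈0.5902) theta=2773/10455 (≈0.2652)
After 5 (propagate distance d=45 (to screen)): x=43652/3485 (≈12.5257) theta=2773/10455 (≈0.2652)
Rounded to 4 decimal places: x = 12.5257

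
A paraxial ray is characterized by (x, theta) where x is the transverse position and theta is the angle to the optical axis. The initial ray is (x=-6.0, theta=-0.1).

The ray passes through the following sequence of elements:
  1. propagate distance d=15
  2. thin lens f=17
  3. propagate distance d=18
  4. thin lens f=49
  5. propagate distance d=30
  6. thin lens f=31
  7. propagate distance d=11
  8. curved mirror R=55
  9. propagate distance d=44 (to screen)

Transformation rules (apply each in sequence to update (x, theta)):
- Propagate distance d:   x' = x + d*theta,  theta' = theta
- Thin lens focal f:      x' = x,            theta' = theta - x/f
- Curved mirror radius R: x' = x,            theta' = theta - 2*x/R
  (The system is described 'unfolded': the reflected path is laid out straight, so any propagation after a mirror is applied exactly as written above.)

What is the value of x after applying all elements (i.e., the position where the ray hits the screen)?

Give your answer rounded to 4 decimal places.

Initial: x=-6.0000 theta=-0.1000
After 1 (propagate distance d=15): x=-7.5000 theta=-0.1000
After 2 (thin lens f=17): x=-7.5000 theta=29/85 (≈0.3412)
After 3 (propagate distance d=18): x=-231/170 (≈-1.3588) theta=29/85 (≈0.3412)
After 4 (thin lens f=49): x=-231/170 (≈-1.3588) theta=439/1190 (≈0.3689)
After 5 (propagate distance d=30): x=11553/1190 (≈9.7084) theta=439/1190 (≈0.3689)
After 6 (thin lens f=31): x=11553/1190 (≈9.7084) theta=1028/18445 (≈0.0557)
After 7 (propagate distance d=11): x=380759/36890 (≈10.3215) theta=1028/18445 (≈0.0557)
After 8 (curved mirror R=55): x=380759/36890 (≈10.3215) theta=-46317/144925 (≈-0.3196)
After 9 (propagate distance d=44 (to screen)): x=-689957/184450 (≈-3.7406) theta=-46317/144925 (≈-0.3196)
Rounded to 4 decimal places: x = -3.7406

Answer: -3.7406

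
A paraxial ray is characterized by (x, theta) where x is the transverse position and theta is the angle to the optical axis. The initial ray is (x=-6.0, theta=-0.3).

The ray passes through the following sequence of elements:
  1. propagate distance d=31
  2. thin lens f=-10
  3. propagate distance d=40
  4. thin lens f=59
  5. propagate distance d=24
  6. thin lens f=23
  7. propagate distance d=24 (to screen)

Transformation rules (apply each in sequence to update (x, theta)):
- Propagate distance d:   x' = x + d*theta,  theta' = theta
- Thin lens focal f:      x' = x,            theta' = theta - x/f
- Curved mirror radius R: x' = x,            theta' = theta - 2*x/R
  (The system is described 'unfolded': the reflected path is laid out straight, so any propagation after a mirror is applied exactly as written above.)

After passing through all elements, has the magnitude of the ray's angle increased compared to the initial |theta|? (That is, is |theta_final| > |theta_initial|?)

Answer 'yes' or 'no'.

Initial: x=-6.0000 theta=-0.3000
After 1 (propagate distance d=31): x=-15.3000 theta=-0.3000
After 2 (thin lens f=-10): x=-15.3000 theta=-1.8300
After 3 (propagate distance d=40): x=-88.5000 theta=-1.8300
After 4 (thin lens f=59): x=-88.5000 theta=-0.3300
After 5 (propagate distance d=24): x=-96.4200 theta=-0.3300
After 6 (thin lens f=23): x=-96.4200 theta=8883/2300 (≈3.8622)
After 7 (propagate distance d=24 (to screen)): x=-4287/1150 (≈-3.7278) theta=8883/2300 (≈3.8622)
|theta_initial|=0.3000 |theta_final|=8883/2300 (≈3.8622) -> increased

Answer: yes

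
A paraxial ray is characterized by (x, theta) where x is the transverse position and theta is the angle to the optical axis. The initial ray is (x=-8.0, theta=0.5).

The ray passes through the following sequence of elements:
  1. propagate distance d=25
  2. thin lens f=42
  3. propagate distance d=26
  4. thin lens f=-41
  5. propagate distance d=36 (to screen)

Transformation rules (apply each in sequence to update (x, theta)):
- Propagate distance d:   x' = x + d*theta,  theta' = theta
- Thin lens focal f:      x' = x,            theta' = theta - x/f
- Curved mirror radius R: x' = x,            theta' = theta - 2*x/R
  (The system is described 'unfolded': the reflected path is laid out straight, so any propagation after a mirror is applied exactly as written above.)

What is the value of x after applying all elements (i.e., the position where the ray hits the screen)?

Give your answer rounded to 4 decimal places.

Initial: x=-8.0000 theta=0.5000
After 1 (propagate distance d=25): x=4.5000 theta=0.5000
After 2 (thin lens f=42): x=4.5000 theta=11/28 (≈0.3929)
After 3 (propagate distance d=26): x=103/7 (≈14.7143) theta=11/28 (≈0.3929)
After 4 (thin lens f=-41): x=103/7 (≈14.7143) theta=863/1148 (≈0.7517)
After 5 (propagate distance d=36 (to screen)): x=11990/287 (≈41.7770) theta=863/1148 (≈0.7517)
Rounded to 4 decimal places: x = 41.7770

Answer: 41.7770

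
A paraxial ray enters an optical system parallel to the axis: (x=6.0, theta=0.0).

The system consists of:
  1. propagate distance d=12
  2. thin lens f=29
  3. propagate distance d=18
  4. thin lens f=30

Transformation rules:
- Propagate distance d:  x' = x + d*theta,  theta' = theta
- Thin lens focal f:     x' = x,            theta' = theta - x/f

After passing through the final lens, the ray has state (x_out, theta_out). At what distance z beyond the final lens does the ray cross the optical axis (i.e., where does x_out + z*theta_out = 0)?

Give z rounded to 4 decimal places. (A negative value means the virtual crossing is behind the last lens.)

Answer: 8.0488

Derivation:
Initial: x=6.0000 theta=0.0000
After 1 (propagate distance d=12): x=6.0000 theta=0.0000
After 2 (thin lens f=29): x=6.0000 theta=-6/29 (≈-0.2069)
After 3 (propagate distance d=18): x=66/29 (≈2.2759) theta=-6/29 (≈-0.2069)
After 4 (thin lens f=30): x=66/29 (≈2.2759) theta=-41/145 (≈-0.2828)
z_focus = -x_out/theta_out = -(66/29)/(-41/145) = 330/41 ≈ 8.0488
Rounded to 4 decimal places: z = 8.0488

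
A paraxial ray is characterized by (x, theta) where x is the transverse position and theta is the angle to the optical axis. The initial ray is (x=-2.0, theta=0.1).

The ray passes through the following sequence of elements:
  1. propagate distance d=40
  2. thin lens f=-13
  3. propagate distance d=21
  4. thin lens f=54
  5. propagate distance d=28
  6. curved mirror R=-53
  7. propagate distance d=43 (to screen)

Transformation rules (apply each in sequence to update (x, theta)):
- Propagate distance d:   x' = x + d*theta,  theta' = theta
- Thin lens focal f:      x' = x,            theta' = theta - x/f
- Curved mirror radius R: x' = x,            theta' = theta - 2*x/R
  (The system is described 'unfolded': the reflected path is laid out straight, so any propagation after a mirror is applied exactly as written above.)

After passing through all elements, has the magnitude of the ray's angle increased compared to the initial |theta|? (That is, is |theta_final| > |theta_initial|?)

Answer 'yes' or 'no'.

Answer: yes

Derivation:
Initial: x=-2.0000 theta=0.1000
After 1 (propagate distance d=40): x=2.0000 theta=0.1000
After 2 (thin lens f=-13): x=2.0000 theta=33/130 (≈0.2538)
After 3 (propagate distance d=21): x=953/130 (≈7.3308) theta=33/130 (≈0.2538)
After 4 (thin lens f=54): x=953/130 (≈7.3308) theta=829/7020 (≈0.1181)
After 5 (propagate distance d=28): x=37337/3510 (≈10.6373) theta=829/7020 (≈0.1181)
After 6 (curved mirror R=-53): x=37337/3510 (≈10.6373) theta=38657/74412 (≈0.5195)
After 7 (propagate distance d=43 (to screen)): x=4089659/124020 (≈32.9758) theta=38657/74412 (≈0.5195)
|theta_initial|=0.1000 |theta_final|=38657/74412 (≈0.5195) -> increased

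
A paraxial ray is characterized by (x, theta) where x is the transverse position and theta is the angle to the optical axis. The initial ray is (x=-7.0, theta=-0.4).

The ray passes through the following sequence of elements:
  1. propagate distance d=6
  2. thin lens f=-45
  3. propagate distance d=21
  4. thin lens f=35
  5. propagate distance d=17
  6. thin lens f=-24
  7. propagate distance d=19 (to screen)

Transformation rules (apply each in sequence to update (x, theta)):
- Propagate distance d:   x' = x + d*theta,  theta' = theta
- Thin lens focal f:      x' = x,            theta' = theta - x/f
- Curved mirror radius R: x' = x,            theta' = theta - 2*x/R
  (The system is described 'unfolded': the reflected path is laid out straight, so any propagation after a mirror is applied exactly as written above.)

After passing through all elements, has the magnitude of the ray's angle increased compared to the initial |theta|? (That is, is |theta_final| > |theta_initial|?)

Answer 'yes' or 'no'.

Initial: x=-7.0000 theta=-0.4000
After 1 (propagate distance d=6): x=-9.4000 theta=-0.4000
After 2 (thin lens f=-45): x=-9.4000 theta=-137/225 (≈-0.6089)
After 3 (propagate distance d=21): x=-1664/75 (≈-22.1867) theta=-137/225 (≈-0.6089)
After 4 (thin lens f=35): x=-1664/75 (≈-22.1867) theta=197/7875 (≈0.0250)
After 5 (propagate distance d=17): x=-171371/7875 (≈-21.7614) theta=197/7875 (≈0.0250)
After 6 (thin lens f=-24): x=-171371/7875 (≈-21.7614) theta=-166643/189000 (≈-0.8817)
After 7 (propagate distance d=19 (to screen)): x=-7279121/189000 (≈-38.5139) theta=-166643/189000 (≈-0.8817)
|theta_initial|=0.4000 |theta_final|=166643/189000 (≈0.8817) -> increased

Answer: yes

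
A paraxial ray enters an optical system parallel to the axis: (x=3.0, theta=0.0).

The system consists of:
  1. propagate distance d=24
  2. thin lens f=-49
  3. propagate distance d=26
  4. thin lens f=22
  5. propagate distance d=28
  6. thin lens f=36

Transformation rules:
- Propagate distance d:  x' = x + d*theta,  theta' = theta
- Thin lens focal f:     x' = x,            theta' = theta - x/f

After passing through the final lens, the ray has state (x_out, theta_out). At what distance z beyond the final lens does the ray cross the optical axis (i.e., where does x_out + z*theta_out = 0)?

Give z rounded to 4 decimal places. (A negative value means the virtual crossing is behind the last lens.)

Initial: x=3.0000 theta=0.0000
After 1 (propagate distance d=24): x=3.0000 theta=0.0000
After 2 (thin lens f=-49): x=3.0000 theta=3/49 (≈0.0612)
After 3 (propagate distance d=26): x=225/49 (≈4.5918) theta=3/49 (≈0.0612)
After 4 (thin lens f=22): x=225/49 (≈4.5918) theta=-159/1078 (≈-0.1475)
After 5 (propagate distance d=28): x=249/539 (≈0.4620) theta=-159/1078 (≈-0.1475)
After 6 (thin lens f=36): x=249/539 (≈0.4620) theta=-1037/6468 (≈-0.1603)
z_focus = -x_out/theta_out = -(249/539)/(-1037/6468) = 2988/1037 ≈ 2.8814
Rounded to 4 decimal places: z = 2.8814

Answer: 2.8814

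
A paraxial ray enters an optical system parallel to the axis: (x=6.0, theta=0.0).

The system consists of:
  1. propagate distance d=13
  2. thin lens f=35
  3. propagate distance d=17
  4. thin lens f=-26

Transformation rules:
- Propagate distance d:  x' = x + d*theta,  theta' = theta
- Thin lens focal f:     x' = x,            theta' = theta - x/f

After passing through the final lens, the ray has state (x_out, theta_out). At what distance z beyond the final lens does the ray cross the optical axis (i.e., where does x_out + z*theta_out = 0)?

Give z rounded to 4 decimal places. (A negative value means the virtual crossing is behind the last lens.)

Initial: x=6.0000 theta=0.0000
After 1 (propagate distance d=13): x=6.0000 theta=0.0000
After 2 (thin lens f=35): x=6.0000 theta=-6/35 (≈-0.1714)
After 3 (propagate distance d=17): x=108/35 (≈3.0857) theta=-6/35 (≈-0.1714)
After 4 (thin lens f=-26): x=108/35 (≈3.0857) theta=-24/455 (≈-0.0527)
z_focus = -x_out/theta_out = -(108/35)/(-24/455) = 58.5000
Rounded to 4 decimal places: z = 58.5000

Answer: 58.5000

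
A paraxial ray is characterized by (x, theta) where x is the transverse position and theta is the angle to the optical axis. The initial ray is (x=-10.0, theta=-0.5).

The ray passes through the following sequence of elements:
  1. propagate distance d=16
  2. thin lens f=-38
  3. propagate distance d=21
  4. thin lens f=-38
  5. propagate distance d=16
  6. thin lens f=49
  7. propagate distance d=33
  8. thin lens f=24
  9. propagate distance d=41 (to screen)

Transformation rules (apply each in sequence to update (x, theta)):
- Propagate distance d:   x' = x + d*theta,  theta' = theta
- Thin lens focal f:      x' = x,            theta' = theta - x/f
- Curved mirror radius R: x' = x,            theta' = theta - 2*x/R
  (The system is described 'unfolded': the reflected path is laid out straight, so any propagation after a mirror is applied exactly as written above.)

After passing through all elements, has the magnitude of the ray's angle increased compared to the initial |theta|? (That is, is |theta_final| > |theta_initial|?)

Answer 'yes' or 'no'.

Answer: yes

Derivation:
Initial: x=-10.0000 theta=-0.5000
After 1 (propagate distance d=16): x=-18.0000 theta=-0.5000
After 2 (thin lens f=-38): x=-18.0000 theta=-37/38 (≈-0.9737)
After 3 (propagate distance d=21): x=-1461/38 (≈-38.4474) theta=-37/38 (≈-0.9737)
After 4 (thin lens f=-38): x=-1461/38 (≈-38.4474) theta=-2867/1444 (≈-1.9855)
After 5 (propagate distance d=16): x=-50695/722 (≈-70.2147) theta=-2867/1444 (≈-1.9855)
After 6 (thin lens f=49): x=-50695/722 (≈-70.2147) theta=-39093/70756 (≈-0.5525)
After 7 (propagate distance d=33): x=-6258179/70756 (≈-88.4473) theta=-39093/70756 (≈-0.5525)
After 8 (thin lens f=24): x=-6258179/70756 (≈-88.4473) theta=5319947/1698144 (≈3.1328)
After 9 (propagate distance d=41 (to screen)): x=67921531/1698144 (≈39.9975) theta=5319947/1698144 (≈3.1328)
|theta_initial|=0.5000 |theta_final|=5319947/1698144 (≈3.1328) -> increased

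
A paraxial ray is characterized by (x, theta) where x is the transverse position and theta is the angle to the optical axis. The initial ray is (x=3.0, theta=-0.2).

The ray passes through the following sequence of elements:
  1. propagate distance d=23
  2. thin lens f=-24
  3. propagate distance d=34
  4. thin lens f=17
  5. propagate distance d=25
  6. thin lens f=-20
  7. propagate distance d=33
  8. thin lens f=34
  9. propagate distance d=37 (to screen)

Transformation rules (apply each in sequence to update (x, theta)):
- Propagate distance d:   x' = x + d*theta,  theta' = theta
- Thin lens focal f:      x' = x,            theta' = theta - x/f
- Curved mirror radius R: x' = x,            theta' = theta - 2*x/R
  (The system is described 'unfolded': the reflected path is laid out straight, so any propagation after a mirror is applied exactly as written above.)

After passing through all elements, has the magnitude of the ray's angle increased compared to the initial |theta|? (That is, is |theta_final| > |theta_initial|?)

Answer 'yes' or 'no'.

Answer: no

Derivation:
Initial: x=3.0000 theta=-0.2000
After 1 (propagate distance d=23): x=-1.6000 theta=-0.2000
After 2 (thin lens f=-24): x=-1.6000 theta=-4/15 (≈-0.2667)
After 3 (propagate distance d=34): x=-32/3 (≈-10.6667) theta=-4/15 (≈-0.2667)
After 4 (thin lens f=17): x=-32/3 (≈-10.6667) theta=92/255 (≈0.3608)
After 5 (propagate distance d=25): x=-28/17 (≈-1.6471) theta=92/255 (≈0.3608)
After 6 (thin lens f=-20): x=-28/17 (≈-1.6471) theta=71/255 (≈0.2784)
After 7 (propagate distance d=33): x=641/85 (≈7.5412) theta=71/255 (≈0.2784)
After 8 (thin lens f=34): x=641/85 (≈7.5412) theta=491/8670 (≈0.0566)
After 9 (propagate distance d=37 (to screen)): x=83549/8670 (≈9.6366) theta=491/8670 (≈0.0566)
|theta_initial|=0.2000 |theta_final|=491/8670 (≈0.0566) -> not increased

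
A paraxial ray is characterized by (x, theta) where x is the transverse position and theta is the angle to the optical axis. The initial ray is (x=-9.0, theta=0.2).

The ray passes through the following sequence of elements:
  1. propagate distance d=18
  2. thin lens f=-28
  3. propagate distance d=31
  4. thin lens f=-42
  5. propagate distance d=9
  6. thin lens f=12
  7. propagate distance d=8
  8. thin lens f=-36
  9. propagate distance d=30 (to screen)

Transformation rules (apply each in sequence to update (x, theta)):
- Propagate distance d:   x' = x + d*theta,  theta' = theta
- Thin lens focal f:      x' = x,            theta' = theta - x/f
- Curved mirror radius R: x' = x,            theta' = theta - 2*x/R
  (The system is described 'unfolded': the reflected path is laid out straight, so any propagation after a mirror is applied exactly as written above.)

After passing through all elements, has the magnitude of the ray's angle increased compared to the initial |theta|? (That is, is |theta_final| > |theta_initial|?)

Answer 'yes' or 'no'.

Answer: yes

Derivation:
Initial: x=-9.0000 theta=0.2000
After 1 (propagate distance d=18): x=-5.4000 theta=0.2000
After 2 (thin lens f=-28): x=-5.4000 theta=1/140 (≈0.0071)
After 3 (propagate distance d=31): x=-145/28 (≈-5.1786) theta=1/140 (≈0.0071)
After 4 (thin lens f=-42): x=-145/28 (≈-5.1786) theta=-683/5880 (≈-0.1162)
After 5 (propagate distance d=9): x=-12199/1960 (≈-6.2240) theta=-683/5880 (≈-0.1162)
After 6 (thin lens f=12): x=-12199/1960 (≈-6.2240) theta=9467/23520 (≈0.4025)
After 7 (propagate distance d=8): x=-17663/5880 (≈-3.0039) theta=9467/23520 (≈0.4025)
After 8 (thin lens f=-36): x=-17663/5880 (≈-3.0039) theta=3377/10584 (≈0.3191)
After 9 (propagate distance d=30 (to screen)): x=115861/17640 (≈6.5681) theta=3377/10584 (≈0.3191)
|theta_initial|=0.2000 |theta_final|=3377/10584 (≈0.3191) -> increased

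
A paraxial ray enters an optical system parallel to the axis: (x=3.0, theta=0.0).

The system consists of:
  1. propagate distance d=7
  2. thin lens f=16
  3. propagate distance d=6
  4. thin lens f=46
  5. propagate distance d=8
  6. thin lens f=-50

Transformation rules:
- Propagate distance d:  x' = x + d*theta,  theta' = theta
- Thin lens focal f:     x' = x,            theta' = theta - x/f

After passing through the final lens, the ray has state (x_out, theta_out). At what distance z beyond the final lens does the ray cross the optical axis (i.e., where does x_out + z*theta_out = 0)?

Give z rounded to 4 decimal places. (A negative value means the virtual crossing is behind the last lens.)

Answer: 0.2152

Derivation:
Initial: x=3.0000 theta=0.0000
After 1 (propagate distance d=7): x=3.0000 theta=0.0000
After 2 (thin lens f=16): x=3.0000 theta=-0.1875
After 3 (propagate distance d=6): x=1.8750 theta=-0.1875
After 4 (thin lens f=46): x=1.8750 theta=-21/92 (≈-0.2283)
After 5 (propagate distance d=8): x=9/184 (≈0.0489) theta=-21/92 (≈-0.2283)
After 6 (thin lens f=-50): x=9/184 (≈0.0489) theta=-2091/9200 (≈-0.2273)
z_focus = -x_out/theta_out = -(9/184)/(-2091/9200) = 150/697 ≈ 0.2152
Rounded to 4 decimal places: z = 0.2152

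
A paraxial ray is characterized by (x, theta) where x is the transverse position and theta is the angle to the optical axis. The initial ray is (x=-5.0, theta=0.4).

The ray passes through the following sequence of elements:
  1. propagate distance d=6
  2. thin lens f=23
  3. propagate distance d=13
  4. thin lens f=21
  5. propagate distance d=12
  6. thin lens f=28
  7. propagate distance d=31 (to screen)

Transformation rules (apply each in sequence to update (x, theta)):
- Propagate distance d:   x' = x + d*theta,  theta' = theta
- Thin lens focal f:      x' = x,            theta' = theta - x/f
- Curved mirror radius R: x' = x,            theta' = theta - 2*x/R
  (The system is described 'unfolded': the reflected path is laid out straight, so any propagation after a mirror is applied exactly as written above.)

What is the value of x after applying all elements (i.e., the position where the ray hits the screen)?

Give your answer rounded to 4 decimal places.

Answer: 9.0504

Derivation:
Initial: x=-5.0000 theta=0.4000
After 1 (propagate distance d=6): x=-2.6000 theta=0.4000
After 2 (thin lens f=23): x=-2.6000 theta=59/115 (≈0.5130)
After 3 (propagate distance d=13): x=468/115 (≈4.0696) theta=59/115 (≈0.5130)
After 4 (thin lens f=21): x=468/115 (≈4.0696) theta=257/805 (≈0.3193)
After 5 (propagate distance d=12): x=1272/161 (≈7.9006) theta=257/805 (≈0.3193)
After 6 (thin lens f=28): x=1272/161 (≈7.9006) theta=209/5635 (≈0.0371)
After 7 (propagate distance d=31 (to screen)): x=50999/5635 (≈9.0504) theta=209/5635 (≈0.0371)
Rounded to 4 decimal places: x = 9.0504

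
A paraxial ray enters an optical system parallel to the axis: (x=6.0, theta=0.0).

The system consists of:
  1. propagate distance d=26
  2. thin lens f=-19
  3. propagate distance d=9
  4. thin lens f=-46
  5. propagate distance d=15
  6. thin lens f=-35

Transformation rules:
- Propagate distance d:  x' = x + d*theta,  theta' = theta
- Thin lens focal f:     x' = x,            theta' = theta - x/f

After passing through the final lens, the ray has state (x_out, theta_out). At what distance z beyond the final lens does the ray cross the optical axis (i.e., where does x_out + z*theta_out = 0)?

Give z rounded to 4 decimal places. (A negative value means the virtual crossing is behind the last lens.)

Answer: -16.8264

Derivation:
Initial: x=6.0000 theta=0.0000
After 1 (propagate distance d=26): x=6.0000 theta=0.0000
After 2 (thin lens f=-19): x=6.0000 theta=6/19 (≈0.3158)
After 3 (propagate distance d=9): x=168/19 (≈8.8421) theta=6/19 (≈0.3158)
After 4 (thin lens f=-46): x=168/19 (≈8.8421) theta=222/437 (≈0.5080)
After 5 (propagate distance d=15): x=7194/437 (≈16.4622) theta=222/437 (≈0.5080)
After 6 (thin lens f=-35): x=7194/437 (≈16.4622) theta=14964/15295 (≈0.9784)
z_focus = -x_out/theta_out = -(7194/437)/(14964/15295) = -41965/2494 ≈ -16.8264
Rounded to 4 decimal places: z = -16.8264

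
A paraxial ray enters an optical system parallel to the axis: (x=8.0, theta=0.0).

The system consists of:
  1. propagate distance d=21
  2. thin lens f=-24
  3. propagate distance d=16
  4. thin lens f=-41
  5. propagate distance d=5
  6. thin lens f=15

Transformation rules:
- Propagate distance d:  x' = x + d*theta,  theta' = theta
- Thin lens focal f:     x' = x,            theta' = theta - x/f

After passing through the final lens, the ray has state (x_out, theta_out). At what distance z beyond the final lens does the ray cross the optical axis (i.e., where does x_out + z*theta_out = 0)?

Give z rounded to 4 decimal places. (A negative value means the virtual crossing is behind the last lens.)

Initial: x=8.0000 theta=0.0000
After 1 (propagate distance d=21): x=8.0000 theta=0.0000
After 2 (thin lens f=-24): x=8.0000 theta=1/3 (≈0.3333)
After 3 (propagate distance d=16): x=40/3 (≈13.3333) theta=1/3 (≈0.3333)
After 4 (thin lens f=-41): x=40/3 (≈13.3333) theta=27/41 (≈0.6585)
After 5 (propagate distance d=5): x=2045/123 (≈16.6260) theta=27/41 (≈0.6585)
After 6 (thin lens f=15): x=2045/123 (≈16.6260) theta=-166/369 (≈-0.4499)
z_focus = -x_out/theta_out = -(2045/123)/(-166/369) = 6135/166 ≈ 36.9578
Rounded to 4 decimal places: z = 36.9578

Answer: 36.9578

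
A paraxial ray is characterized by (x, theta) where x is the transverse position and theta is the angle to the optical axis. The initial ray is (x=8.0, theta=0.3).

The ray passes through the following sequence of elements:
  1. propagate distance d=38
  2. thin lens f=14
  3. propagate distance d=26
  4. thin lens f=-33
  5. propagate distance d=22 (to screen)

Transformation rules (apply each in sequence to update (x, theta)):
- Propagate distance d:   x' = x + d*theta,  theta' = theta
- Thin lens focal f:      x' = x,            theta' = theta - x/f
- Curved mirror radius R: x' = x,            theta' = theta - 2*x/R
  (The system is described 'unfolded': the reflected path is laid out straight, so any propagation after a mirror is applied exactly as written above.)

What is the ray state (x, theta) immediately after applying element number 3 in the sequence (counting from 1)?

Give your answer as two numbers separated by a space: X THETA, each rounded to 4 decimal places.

Initial: x=8.0000 theta=0.3000
After 1 (propagate distance d=38): x=19.4000 theta=0.3000
After 2 (thin lens f=14): x=19.4000 theta=-38/35 (≈-1.0857)
After 3 (propagate distance d=26): x=-309/35 (≈-8.8286) theta=-38/35 (≈-1.0857)
Rounded to 4 decimal places: x = -8.8286, theta = -1.0857

Answer: -8.8286 -1.0857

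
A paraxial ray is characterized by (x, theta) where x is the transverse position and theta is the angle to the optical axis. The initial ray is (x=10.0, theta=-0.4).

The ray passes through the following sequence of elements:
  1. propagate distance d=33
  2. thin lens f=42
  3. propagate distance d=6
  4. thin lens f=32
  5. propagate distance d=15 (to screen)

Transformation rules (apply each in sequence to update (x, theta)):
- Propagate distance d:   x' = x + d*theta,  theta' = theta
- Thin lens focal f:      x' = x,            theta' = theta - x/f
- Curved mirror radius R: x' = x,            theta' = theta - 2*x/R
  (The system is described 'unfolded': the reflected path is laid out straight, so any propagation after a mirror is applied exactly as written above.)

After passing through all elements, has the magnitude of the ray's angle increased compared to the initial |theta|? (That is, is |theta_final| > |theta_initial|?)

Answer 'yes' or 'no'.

Answer: no

Derivation:
Initial: x=10.0000 theta=-0.4000
After 1 (propagate distance d=33): x=-3.2000 theta=-0.4000
After 2 (thin lens f=42): x=-3.2000 theta=-34/105 (≈-0.3238)
After 3 (propagate distance d=6): x=-36/7 (≈-5.1429) theta=-34/105 (≈-0.3238)
After 4 (thin lens f=32): x=-36/7 (≈-5.1429) theta=-137/840 (≈-0.1631)
After 5 (propagate distance d=15 (to screen)): x=-425/56 (≈-7.5893) theta=-137/840 (≈-0.1631)
|theta_initial|=0.4000 |theta_final|=137/840 (≈0.1631) -> not increased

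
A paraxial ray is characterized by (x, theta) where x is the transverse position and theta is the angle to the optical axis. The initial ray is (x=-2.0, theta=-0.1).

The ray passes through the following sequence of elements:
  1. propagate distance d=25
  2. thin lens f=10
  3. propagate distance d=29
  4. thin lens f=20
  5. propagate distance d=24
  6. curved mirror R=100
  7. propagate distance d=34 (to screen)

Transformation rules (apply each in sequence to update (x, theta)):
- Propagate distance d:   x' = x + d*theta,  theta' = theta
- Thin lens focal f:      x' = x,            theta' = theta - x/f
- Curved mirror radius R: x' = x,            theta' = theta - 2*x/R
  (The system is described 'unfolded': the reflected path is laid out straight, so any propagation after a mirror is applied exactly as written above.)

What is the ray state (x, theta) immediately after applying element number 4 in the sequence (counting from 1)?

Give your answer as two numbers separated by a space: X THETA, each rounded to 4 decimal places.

Initial: x=-2.0000 theta=-0.1000
After 1 (propagate distance d=25): x=-4.5000 theta=-0.1000
After 2 (thin lens f=10): x=-4.5000 theta=0.3500
After 3 (propagate distance d=29): x=5.6500 theta=0.3500
After 4 (thin lens f=20): x=5.6500 theta=0.0675
Rounded to 4 decimal places: x = 5.6500, theta = 0.0675

Answer: 5.6500 0.0675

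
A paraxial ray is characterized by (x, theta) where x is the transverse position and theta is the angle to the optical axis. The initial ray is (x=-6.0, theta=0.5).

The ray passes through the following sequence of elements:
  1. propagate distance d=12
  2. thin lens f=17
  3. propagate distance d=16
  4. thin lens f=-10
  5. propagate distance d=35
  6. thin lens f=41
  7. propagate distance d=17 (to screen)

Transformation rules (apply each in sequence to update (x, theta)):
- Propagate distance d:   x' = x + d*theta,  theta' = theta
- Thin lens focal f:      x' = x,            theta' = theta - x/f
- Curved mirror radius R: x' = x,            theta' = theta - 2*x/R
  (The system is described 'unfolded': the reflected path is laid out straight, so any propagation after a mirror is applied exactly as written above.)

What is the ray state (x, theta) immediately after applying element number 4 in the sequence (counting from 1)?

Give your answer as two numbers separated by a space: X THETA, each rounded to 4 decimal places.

Answer: 8.0000 1.3000

Derivation:
Initial: x=-6.0000 theta=0.5000
After 1 (propagate distance d=12): x=0.0000 theta=0.5000
After 2 (thin lens f=17): x=0.0000 theta=0.5000
After 3 (propagate distance d=16): x=8.0000 theta=0.5000
After 4 (thin lens f=-10): x=8.0000 theta=1.3000
Rounded to 4 decimal places: x = 8.0000, theta = 1.3000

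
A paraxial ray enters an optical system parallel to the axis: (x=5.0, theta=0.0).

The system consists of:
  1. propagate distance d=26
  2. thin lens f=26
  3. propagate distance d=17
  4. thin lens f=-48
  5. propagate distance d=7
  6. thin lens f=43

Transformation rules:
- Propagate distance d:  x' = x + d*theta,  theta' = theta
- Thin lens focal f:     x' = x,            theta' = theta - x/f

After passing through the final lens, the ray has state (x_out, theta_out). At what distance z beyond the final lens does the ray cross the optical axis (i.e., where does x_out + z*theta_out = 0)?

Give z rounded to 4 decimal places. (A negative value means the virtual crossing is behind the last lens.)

Initial: x=5.0000 theta=0.0000
After 1 (propagate distance d=26): x=5.0000 theta=0.0000
After 2 (thin lens f=26): x=5.0000 theta=-5/26 (≈-0.1923)
After 3 (propagate distance d=17): x=45/26 (≈1.7308) theta=-5/26 (≈-0.1923)
After 4 (thin lens f=-48): x=45/26 (≈1.7308) theta=-5/32 (≈-0.1563)
After 5 (propagate distance d=7): x=265/416 (≈0.6370) theta=-5/32 (≈-0.1563)
After 6 (thin lens f=43): x=265/416 (≈0.6370) theta=-765/4472 (≈-0.1711)
z_focus = -x_out/theta_out = -(265/416)/(-765/4472) = 2279/612 ≈ 3.7239
Rounded to 4 decimal places: z = 3.7239

Answer: 3.7239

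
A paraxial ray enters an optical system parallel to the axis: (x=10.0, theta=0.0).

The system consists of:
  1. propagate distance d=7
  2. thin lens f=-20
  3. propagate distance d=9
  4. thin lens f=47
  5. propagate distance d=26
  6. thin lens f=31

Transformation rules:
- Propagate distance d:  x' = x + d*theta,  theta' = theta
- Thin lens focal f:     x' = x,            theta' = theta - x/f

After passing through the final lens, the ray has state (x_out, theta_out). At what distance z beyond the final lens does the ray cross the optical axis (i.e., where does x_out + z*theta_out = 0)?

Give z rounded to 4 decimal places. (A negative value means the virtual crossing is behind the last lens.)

Initial: x=10.0000 theta=0.0000
After 1 (propagate distance d=7): x=10.0000 theta=0.0000
After 2 (thin lens f=-20): x=10.0000 theta=0.5000
After 3 (propagate distance d=9): x=14.5000 theta=0.5000
After 4 (thin lens f=47): x=14.5000 theta=9/47 (≈0.1915)
After 5 (propagate distance d=26): x=1831/94 (≈19.4787) theta=9/47 (≈0.1915)
After 6 (thin lens f=31): x=1831/94 (≈19.4787) theta=-1273/2914 (≈-0.4369)
z_focus = -x_out/theta_out = -(1831/94)/(-1273/2914) = 56761/1273 ≈ 44.5884
Rounded to 4 decimal places: z = 44.5884

Answer: 44.5884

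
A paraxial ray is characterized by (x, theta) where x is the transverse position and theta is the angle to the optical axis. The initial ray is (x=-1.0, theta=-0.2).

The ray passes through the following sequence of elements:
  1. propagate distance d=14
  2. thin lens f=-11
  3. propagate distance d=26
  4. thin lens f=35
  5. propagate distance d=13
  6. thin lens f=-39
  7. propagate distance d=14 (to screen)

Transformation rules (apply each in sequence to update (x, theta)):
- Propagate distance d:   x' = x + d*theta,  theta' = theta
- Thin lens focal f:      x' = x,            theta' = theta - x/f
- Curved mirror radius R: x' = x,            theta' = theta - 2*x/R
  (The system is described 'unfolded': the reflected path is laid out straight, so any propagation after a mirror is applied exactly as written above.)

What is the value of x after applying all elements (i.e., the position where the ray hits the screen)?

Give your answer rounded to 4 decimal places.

Answer: -25.4403

Derivation:
Initial: x=-1.0000 theta=-0.2000
After 1 (propagate distance d=14): x=-3.8000 theta=-0.2000
After 2 (thin lens f=-11): x=-3.8000 theta=-6/11 (≈-0.5455)
After 3 (propagate distance d=26): x=-989/55 (≈-17.9818) theta=-6/11 (≈-0.5455)
After 4 (thin lens f=35): x=-989/55 (≈-17.9818) theta=-61/1925 (≈-0.0317)
After 5 (propagate distance d=13): x=-35408/1925 (≈-18.3938) theta=-61/1925 (≈-0.0317)
After 6 (thin lens f=-39): x=-35408/1925 (≈-18.3938) theta=-37787/75075 (≈-0.5033)
After 7 (propagate distance d=14 (to screen)): x=-34726/1365 (≈-25.4403) theta=-37787/75075 (≈-0.5033)
Rounded to 4 decimal places: x = -25.4403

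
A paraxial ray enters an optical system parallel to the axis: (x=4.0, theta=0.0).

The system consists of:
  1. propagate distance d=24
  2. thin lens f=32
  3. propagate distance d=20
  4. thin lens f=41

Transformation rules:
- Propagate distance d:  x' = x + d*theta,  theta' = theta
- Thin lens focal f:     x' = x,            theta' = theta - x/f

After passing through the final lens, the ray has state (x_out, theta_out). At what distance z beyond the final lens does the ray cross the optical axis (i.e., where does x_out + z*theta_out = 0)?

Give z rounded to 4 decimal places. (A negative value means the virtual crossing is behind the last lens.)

Answer: 9.2830

Derivation:
Initial: x=4.0000 theta=0.0000
After 1 (propagate distance d=24): x=4.0000 theta=0.0000
After 2 (thin lens f=32): x=4.0000 theta=-0.1250
After 3 (propagate distance d=20): x=1.5000 theta=-0.1250
After 4 (thin lens f=41): x=1.5000 theta=-53/328 (≈-0.1616)
z_focus = -x_out/theta_out = -(1.5000)/(-53/328) = 492/53 ≈ 9.2830
Rounded to 4 decimal places: z = 9.2830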